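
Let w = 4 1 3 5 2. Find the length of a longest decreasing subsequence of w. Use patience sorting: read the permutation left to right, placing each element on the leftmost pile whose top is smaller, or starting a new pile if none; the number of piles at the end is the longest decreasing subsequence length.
4: new pile. tops = [4]
1: new pile. tops = [4, 1]
3: onto pile 2 (replacing 1). tops = [4, 3]
5: onto pile 1 (replacing 4). tops = [5, 3]
2: new pile. tops = [5, 3, 2]

3 piles, so the longest decreasing subsequence has length 3.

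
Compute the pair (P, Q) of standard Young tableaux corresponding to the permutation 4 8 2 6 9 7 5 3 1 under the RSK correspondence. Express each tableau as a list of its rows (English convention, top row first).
P = [[1, 3, 7], [2, 5, 9], [4], [6], [8]], Q = [[1, 2, 5], [3, 4, 6], [7], [8], [9]]

Insert each entry of the permutation into P by Schensted row insertion, recording in Q the position of each new cell.

Insert 4: appended to row 1. P = [[4]], Q = [[1]].
Insert 8: appended to row 1. P = [[4, 8]], Q = [[1, 2]].
Insert 2: 2 bumps 4 from row 1; 4 starts row 2. P = [[2, 8], [4]], Q = [[1, 2], [3]].
Insert 6: 6 bumps 8 from row 1; 8 appends to row 2. P = [[2, 6], [4, 8]], Q = [[1, 2], [3, 4]].
Insert 9: appended to row 1. P = [[2, 6, 9], [4, 8]], Q = [[1, 2, 5], [3, 4]].
Insert 7: 7 bumps 9 from row 1; 9 appends to row 2. P = [[2, 6, 7], [4, 8, 9]], Q = [[1, 2, 5], [3, 4, 6]].
Insert 5: 5 bumps 6 from row 1; 6 bumps 8 from row 2; 8 starts row 3. P = [[2, 5, 7], [4, 6, 9], [8]], Q = [[1, 2, 5], [3, 4, 6], [7]].
Insert 3: 3 bumps 5 from row 1; 5 bumps 6 from row 2; 6 bumps 8 from row 3; 8 starts row 4. P = [[2, 3, 7], [4, 5, 9], [6], [8]], Q = [[1, 2, 5], [3, 4, 6], [7], [8]].
Insert 1: 1 bumps 2 from row 1; 2 bumps 4 from row 2; 4 bumps 6 from row 3; 6 bumps 8 from row 4; 8 starts row 5. P = [[1, 3, 7], [2, 5, 9], [4], [6], [8]], Q = [[1, 2, 5], [3, 4, 6], [7], [8], [9]].

So P = [[1, 3, 7], [2, 5, 9], [4], [6], [8]], Q = [[1, 2, 5], [3, 4, 6], [7], [8], [9]].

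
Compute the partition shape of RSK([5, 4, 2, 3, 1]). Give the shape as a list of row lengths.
[2, 1, 1, 1]

Row-insert each entry into an empty tableau.

After inserting 5: P = [[5]].
After inserting 4: P = [[4], [5]].
After inserting 2: P = [[2], [4], [5]].
After inserting 3: P = [[2, 3], [4], [5]].
After inserting 1: P = [[1, 3], [2], [4], [5]].

The final insertion tableau P = [[1, 3], [2], [4], [5]] has shape [2, 1, 1, 1].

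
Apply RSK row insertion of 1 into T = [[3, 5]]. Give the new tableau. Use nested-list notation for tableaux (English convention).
[[1, 5], [3]]

In row 1, 1 replaces 3 (the leftmost entry greater than 1); 3 is bumped to row 2. 3 starts a new row 2. The new tableau is [[1, 5], [3]].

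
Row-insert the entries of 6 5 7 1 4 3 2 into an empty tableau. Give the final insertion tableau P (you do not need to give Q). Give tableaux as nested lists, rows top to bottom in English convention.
P = [[1, 2], [3, 7], [4], [5], [6]]

Insert 6: appended to row 1. P = [[6]].
Insert 5: 5 bumps 6 from row 1; 6 starts row 2. P = [[5], [6]].
Insert 7: appended to row 1. P = [[5, 7], [6]].
Insert 1: 1 bumps 5 from row 1; 5 bumps 6 from row 2; 6 starts row 3. P = [[1, 7], [5], [6]].
Insert 4: 4 bumps 7 from row 1; 7 appends to row 2. P = [[1, 4], [5, 7], [6]].
Insert 3: 3 bumps 4 from row 1; 4 bumps 5 from row 2; 5 bumps 6 from row 3; 6 starts row 4. P = [[1, 3], [4, 7], [5], [6]].
Insert 2: 2 bumps 3 from row 1; 3 bumps 4 from row 2; 4 bumps 5 from row 3; 5 bumps 6 from row 4; 6 starts row 5. P = [[1, 2], [3, 7], [4], [5], [6]].

So P = [[1, 2], [3, 7], [4], [5], [6]].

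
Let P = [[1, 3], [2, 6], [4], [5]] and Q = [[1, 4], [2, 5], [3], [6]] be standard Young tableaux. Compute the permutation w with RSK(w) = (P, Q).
Reverse RSK: for i = n, n-1, ..., 1, locate i in Q, remove the corresponding corner cell from P, and reverse-bump its entry up through P; the value ejected from row 1 is w(i).

So w = 5 4 2 6 3 1.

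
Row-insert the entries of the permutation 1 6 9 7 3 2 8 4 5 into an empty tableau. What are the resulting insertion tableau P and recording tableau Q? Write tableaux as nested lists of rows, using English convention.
P = [[1, 2, 4, 5], [3, 7, 8], [6], [9]], Q = [[1, 2, 3, 7], [4, 8, 9], [5], [6]]

Insert each entry of the permutation into P by Schensted row insertion, recording in Q the position of each new cell.

After inserting 1: P = [[1]].
After inserting 6: P = [[1, 6]].
After inserting 9: P = [[1, 6, 9]].
After inserting 7: P = [[1, 6, 7], [9]].
After inserting 3: P = [[1, 3, 7], [6], [9]].
After inserting 2: P = [[1, 2, 7], [3], [6], [9]].
After inserting 8: P = [[1, 2, 7, 8], [3], [6], [9]].
After inserting 4: P = [[1, 2, 4, 8], [3, 7], [6], [9]].
After inserting 5: P = [[1, 2, 4, 5], [3, 7, 8], [6], [9]].

So P = [[1, 2, 4, 5], [3, 7, 8], [6], [9]], Q = [[1, 2, 3, 7], [4, 8, 9], [5], [6]].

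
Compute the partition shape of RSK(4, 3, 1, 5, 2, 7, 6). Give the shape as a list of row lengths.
RSK row insertion gives P = [[1, 2, 6], [3, 5, 7], [4]], which has shape [3, 3, 1].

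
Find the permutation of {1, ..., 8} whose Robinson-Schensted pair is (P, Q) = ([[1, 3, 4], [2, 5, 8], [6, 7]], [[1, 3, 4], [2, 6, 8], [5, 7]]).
6 2 7 8 1 5 3 4

Reverse the RSK construction: for i from n down to 1, find the cell of Q containing i, remove the entry at that cell from P, and reverse-bump it up through P; the value ejected from row 1 is w(i).

Step i=8: Q has 8 at row 2, column 3; remove 8 from row 2 of P and reverse-bump: 8 enters row 1 and ejects 4. So w(8) = 4. P is now [[1, 3, 8], [2, 5], [6, 7]].
Step i=7: Q has 7 at row 3, column 2; remove 7 from row 3 of P and reverse-bump: 7 enters row 2 and ejects 5; 5 enters row 1 and ejects 3. So w(7) = 3. P is now [[1, 5, 8], [2, 7], [6]].
Step i=6: Q has 6 at row 2, column 2; remove 7 from row 2 of P and reverse-bump: 7 enters row 1 and ejects 5. So w(6) = 5. P is now [[1, 7, 8], [2], [6]].
Step i=5: Q has 5 at row 3, column 1; remove 6 from row 3 of P and reverse-bump: 6 enters row 2 and ejects 2; 2 enters row 1 and ejects 1. So w(5) = 1. P is now [[2, 7, 8], [6]].
Step i=4: Q has 4 at row 1, column 3; remove that cell from P, ejecting 8. So w(4) = 8. P is now [[2, 7], [6]].
Step i=3: Q has 3 at row 1, column 2; remove that cell from P, ejecting 7. So w(3) = 7. P is now [[2], [6]].
Step i=2: Q has 2 at row 2, column 1; remove 6 from row 2 of P and reverse-bump: 6 enters row 1 and ejects 2. So w(2) = 2. P is now [[6]].
Step i=1: Q has 1 at row 1, column 1; remove that cell from P, ejecting 6. So w(1) = 6. P is now [].

So w = 6 2 7 8 1 5 3 4.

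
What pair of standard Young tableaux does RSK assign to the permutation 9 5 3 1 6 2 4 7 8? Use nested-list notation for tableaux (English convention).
Insert each entry of the permutation into P by Schensted row insertion, recording in Q the position of each new cell.

Insert 9: appended to row 1. P = [[9]].
Insert 5: 5 bumps 9 from row 1; 9 starts row 2. P = [[5], [9]].
Insert 3: 3 bumps 5 from row 1; 5 bumps 9 from row 2; 9 starts row 3. P = [[3], [5], [9]].
Insert 1: 1 bumps 3 from row 1; 3 bumps 5 from row 2; 5 bumps 9 from row 3; 9 starts row 4. P = [[1], [3], [5], [9]].
Insert 6: appended to row 1. P = [[1, 6], [3], [5], [9]].
Insert 2: 2 bumps 6 from row 1; 6 appends to row 2. P = [[1, 2], [3, 6], [5], [9]].
Insert 4: appended to row 1. P = [[1, 2, 4], [3, 6], [5], [9]].
Insert 7: appended to row 1. P = [[1, 2, 4, 7], [3, 6], [5], [9]].
Insert 8: appended to row 1. P = [[1, 2, 4, 7, 8], [3, 6], [5], [9]].

So P = [[1, 2, 4, 7, 8], [3, 6], [5], [9]], Q = [[1, 5, 7, 8, 9], [2, 6], [3], [4]].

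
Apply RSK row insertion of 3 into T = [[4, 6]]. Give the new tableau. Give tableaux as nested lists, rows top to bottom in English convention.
In row 1, 3 replaces 4 (the leftmost entry greater than 3); 4 is bumped to row 2. 4 starts a new row 2. The new tableau is [[3, 6], [4]].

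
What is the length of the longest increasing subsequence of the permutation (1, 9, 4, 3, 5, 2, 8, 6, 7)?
5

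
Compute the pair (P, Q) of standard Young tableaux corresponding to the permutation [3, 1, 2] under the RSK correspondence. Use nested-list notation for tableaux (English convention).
Insert each entry of the permutation into P by Schensted row insertion, recording in Q the position of each new cell.

Insert 3: appended to row 1. P = [[3]].
Insert 1: 1 bumps 3 from row 1; 3 starts row 2. P = [[1], [3]].
Insert 2: appended to row 1. P = [[1, 2], [3]].

So P = [[1, 2], [3]], Q = [[1, 3], [2]].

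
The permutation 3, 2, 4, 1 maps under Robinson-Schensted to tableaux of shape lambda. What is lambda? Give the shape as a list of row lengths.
[2, 1, 1]

Row-insert each entry into an empty tableau.

After inserting 3: P = [[3]].
After inserting 2: P = [[2], [3]].
After inserting 4: P = [[2, 4], [3]].
After inserting 1: P = [[1, 4], [2], [3]].

The final insertion tableau P = [[1, 4], [2], [3]] has shape [2, 1, 1].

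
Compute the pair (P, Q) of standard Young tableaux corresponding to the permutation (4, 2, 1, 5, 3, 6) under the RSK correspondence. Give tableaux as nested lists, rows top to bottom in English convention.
P = [[1, 3, 6], [2, 5], [4]], Q = [[1, 4, 6], [2, 5], [3]]

Insert each entry of the permutation into P by Schensted row insertion, recording in Q the position of each new cell.

Insert 4: appended to row 1. P = [[4]].
Insert 2: 2 bumps 4 from row 1; 4 starts row 2. P = [[2], [4]].
Insert 1: 1 bumps 2 from row 1; 2 bumps 4 from row 2; 4 starts row 3. P = [[1], [2], [4]].
Insert 5: appended to row 1. P = [[1, 5], [2], [4]].
Insert 3: 3 bumps 5 from row 1; 5 appends to row 2. P = [[1, 3], [2, 5], [4]].
Insert 6: appended to row 1. P = [[1, 3, 6], [2, 5], [4]].

So P = [[1, 3, 6], [2, 5], [4]], Q = [[1, 4, 6], [2, 5], [3]].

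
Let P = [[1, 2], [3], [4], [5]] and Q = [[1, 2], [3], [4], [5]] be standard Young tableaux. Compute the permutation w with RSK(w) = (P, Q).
Reverse the RSK construction: for i from n down to 1, find the cell of Q containing i, remove the entry at that cell from P, and reverse-bump it up through P; the value ejected from row 1 is w(i).

Step i=5: Q has 5 at row 4, column 1; remove 5 from row 4 of P and reverse-bump: 5 enters row 3 and ejects 4; 4 enters row 2 and ejects 3; 3 enters row 1 and ejects 2. So w(5) = 2. P is now [[1, 3], [4], [5]].
Step i=4: Q has 4 at row 3, column 1; remove 5 from row 3 of P and reverse-bump: 5 enters row 2 and ejects 4; 4 enters row 1 and ejects 3. So w(4) = 3. P is now [[1, 4], [5]].
Step i=3: Q has 3 at row 2, column 1; remove 5 from row 2 of P and reverse-bump: 5 enters row 1 and ejects 4. So w(3) = 4. P is now [[1, 5]].
Step i=2: Q has 2 at row 1, column 2; remove that cell from P, ejecting 5. So w(2) = 5. P is now [[1]].
Step i=1: Q has 1 at row 1, column 1; remove that cell from P, ejecting 1. So w(1) = 1. P is now [].

So w = 1 5 4 3 2.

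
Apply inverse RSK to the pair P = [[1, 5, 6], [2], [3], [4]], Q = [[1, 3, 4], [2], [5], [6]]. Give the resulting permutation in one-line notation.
Reverse the RSK construction: for i from n down to 1, find the cell of Q containing i, remove the entry at that cell from P, and reverse-bump it up through P; the value ejected from row 1 is w(i).

Step i=6: Q has 6 at row 4, column 1; remove 4 from row 4 of P and reverse-bump: 4 enters row 3 and ejects 3; 3 enters row 2 and ejects 2; 2 enters row 1 and ejects 1. So w(6) = 1. P is now [[2, 5, 6], [3], [4]].
Step i=5: Q has 5 at row 3, column 1; remove 4 from row 3 of P and reverse-bump: 4 enters row 2 and ejects 3; 3 enters row 1 and ejects 2. So w(5) = 2. P is now [[3, 5, 6], [4]].
Step i=4: Q has 4 at row 1, column 3; remove that cell from P, ejecting 6. So w(4) = 6. P is now [[3, 5], [4]].
Step i=3: Q has 3 at row 1, column 2; remove that cell from P, ejecting 5. So w(3) = 5. P is now [[3], [4]].
Step i=2: Q has 2 at row 2, column 1; remove 4 from row 2 of P and reverse-bump: 4 enters row 1 and ejects 3. So w(2) = 3. P is now [[4]].
Step i=1: Q has 1 at row 1, column 1; remove that cell from P, ejecting 4. So w(1) = 4. P is now [].

So w = 4 3 5 6 2 1.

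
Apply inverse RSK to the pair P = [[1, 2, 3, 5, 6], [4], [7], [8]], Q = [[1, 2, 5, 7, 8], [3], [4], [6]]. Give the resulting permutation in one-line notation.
Reverse the RSK construction: for i from n down to 1, find the cell of Q containing i, remove the entry at that cell from P, and reverse-bump it up through P; the value ejected from row 1 is w(i).

Step i=8: Q has 8 at row 1, column 5; remove that cell from P, ejecting 6. So w(8) = 6. P is now [[1, 2, 3, 5], [4], [7], [8]].
Step i=7: Q has 7 at row 1, column 4; remove that cell from P, ejecting 5. So w(7) = 5. P is now [[1, 2, 3], [4], [7], [8]].
Step i=6: Q has 6 at row 4, column 1; remove 8 from row 4 of P and reverse-bump: 8 enters row 3 and ejects 7; 7 enters row 2 and ejects 4; 4 enters row 1 and ejects 3. So w(6) = 3. P is now [[1, 2, 4], [7], [8]].
Step i=5: Q has 5 at row 1, column 3; remove that cell from P, ejecting 4. So w(5) = 4. P is now [[1, 2], [7], [8]].
Step i=4: Q has 4 at row 3, column 1; remove 8 from row 3 of P and reverse-bump: 8 enters row 2 and ejects 7; 7 enters row 1 and ejects 2. So w(4) = 2. P is now [[1, 7], [8]].
Step i=3: Q has 3 at row 2, column 1; remove 8 from row 2 of P and reverse-bump: 8 enters row 1 and ejects 7. So w(3) = 7. P is now [[1, 8]].
Step i=2: Q has 2 at row 1, column 2; remove that cell from P, ejecting 8. So w(2) = 8. P is now [[1]].
Step i=1: Q has 1 at row 1, column 1; remove that cell from P, ejecting 1. So w(1) = 1. P is now [].

So w = 1 8 7 2 4 3 5 6.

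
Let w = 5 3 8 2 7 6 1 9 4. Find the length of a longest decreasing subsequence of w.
4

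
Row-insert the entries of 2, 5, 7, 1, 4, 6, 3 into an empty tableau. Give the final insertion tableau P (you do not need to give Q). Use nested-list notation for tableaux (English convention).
Insert 2: appended to row 1. P = [[2]].
Insert 5: appended to row 1. P = [[2, 5]].
Insert 7: appended to row 1. P = [[2, 5, 7]].
Insert 1: 1 bumps 2 from row 1; 2 starts row 2. P = [[1, 5, 7], [2]].
Insert 4: 4 bumps 5 from row 1; 5 appends to row 2. P = [[1, 4, 7], [2, 5]].
Insert 6: 6 bumps 7 from row 1; 7 appends to row 2. P = [[1, 4, 6], [2, 5, 7]].
Insert 3: 3 bumps 4 from row 1; 4 bumps 5 from row 2; 5 starts row 3. P = [[1, 3, 6], [2, 4, 7], [5]].

So P = [[1, 3, 6], [2, 4, 7], [5]].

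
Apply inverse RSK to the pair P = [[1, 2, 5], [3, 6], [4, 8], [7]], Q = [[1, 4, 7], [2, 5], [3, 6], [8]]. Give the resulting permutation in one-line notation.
Reverse RSK: for i = n, n-1, ..., 1, locate i in Q, remove the corresponding corner cell from P, and reverse-bump its entry up through P; the value ejected from row 1 is w(i).

So w = 7 4 1 8 6 3 5 2.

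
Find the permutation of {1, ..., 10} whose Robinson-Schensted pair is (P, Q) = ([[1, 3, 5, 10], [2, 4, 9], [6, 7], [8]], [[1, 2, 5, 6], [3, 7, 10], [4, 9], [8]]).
6 8 7 2 9 10 4 1 3 5

Reverse RSK: for i = n, n-1, ..., 1, locate i in Q, remove the corresponding corner cell from P, and reverse-bump its entry up through P; the value ejected from row 1 is w(i).

So w = 6 8 7 2 9 10 4 1 3 5.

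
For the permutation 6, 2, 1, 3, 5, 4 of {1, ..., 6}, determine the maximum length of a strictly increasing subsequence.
3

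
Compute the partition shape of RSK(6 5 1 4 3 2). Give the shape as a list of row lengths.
[2, 1, 1, 1, 1]

Row-insert each entry into an empty tableau.

After inserting 6: P = [[6]].
After inserting 5: P = [[5], [6]].
After inserting 1: P = [[1], [5], [6]].
After inserting 4: P = [[1, 4], [5], [6]].
After inserting 3: P = [[1, 3], [4], [5], [6]].
After inserting 2: P = [[1, 2], [3], [4], [5], [6]].

The final insertion tableau P = [[1, 2], [3], [4], [5], [6]] has shape [2, 1, 1, 1, 1].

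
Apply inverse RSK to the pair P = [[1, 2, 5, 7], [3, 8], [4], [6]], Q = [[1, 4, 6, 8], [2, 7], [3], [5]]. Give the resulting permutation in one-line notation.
Reverse RSK: for i = n, n-1, ..., 1, locate i in Q, remove the corresponding corner cell from P, and reverse-bump its entry up through P; the value ejected from row 1 is w(i).

So w = 6 4 1 3 2 8 5 7.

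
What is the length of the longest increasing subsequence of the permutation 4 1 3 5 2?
3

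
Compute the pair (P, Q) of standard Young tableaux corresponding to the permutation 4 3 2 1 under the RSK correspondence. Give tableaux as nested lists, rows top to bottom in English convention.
P = [[1], [2], [3], [4]], Q = [[1], [2], [3], [4]]

Insert each entry of the permutation into P by Schensted row insertion, recording in Q the position of each new cell.

Insert 4: appended to row 1. P = [[4]].
Insert 3: 3 bumps 4 from row 1; 4 starts row 2. P = [[3], [4]].
Insert 2: 2 bumps 3 from row 1; 3 bumps 4 from row 2; 4 starts row 3. P = [[2], [3], [4]].
Insert 1: 1 bumps 2 from row 1; 2 bumps 3 from row 2; 3 bumps 4 from row 3; 4 starts row 4. P = [[1], [2], [3], [4]].

So P = [[1], [2], [3], [4]], Q = [[1], [2], [3], [4]].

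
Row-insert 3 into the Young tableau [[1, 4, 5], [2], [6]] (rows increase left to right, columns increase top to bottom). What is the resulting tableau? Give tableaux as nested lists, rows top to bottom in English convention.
[[1, 3, 5], [2, 4], [6]]

In row 1, 3 replaces 4 (the leftmost entry greater than 3); 4 is bumped to row 2. 4 is appended to row 2. The new tableau is [[1, 3, 5], [2, 4], [6]].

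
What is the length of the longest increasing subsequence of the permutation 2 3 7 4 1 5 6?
5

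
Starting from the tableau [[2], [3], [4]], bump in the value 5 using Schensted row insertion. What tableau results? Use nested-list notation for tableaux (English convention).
5 is larger than every entry of row 1, so it is appended to row 1. The new tableau is [[2, 5], [3], [4]].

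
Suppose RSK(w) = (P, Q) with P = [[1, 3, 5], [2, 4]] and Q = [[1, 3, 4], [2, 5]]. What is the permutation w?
Reverse the RSK construction: for i from n down to 1, find the cell of Q containing i, remove the entry at that cell from P, and reverse-bump it up through P; the value ejected from row 1 is w(i).

Step i=5: Q has 5 at row 2, column 2; remove 4 from row 2 of P and reverse-bump: 4 enters row 1 and ejects 3. So w(5) = 3. P is now [[1, 4, 5], [2]].
Step i=4: Q has 4 at row 1, column 3; remove that cell from P, ejecting 5. So w(4) = 5. P is now [[1, 4], [2]].
Step i=3: Q has 3 at row 1, column 2; remove that cell from P, ejecting 4. So w(3) = 4. P is now [[1], [2]].
Step i=2: Q has 2 at row 2, column 1; remove 2 from row 2 of P and reverse-bump: 2 enters row 1 and ejects 1. So w(2) = 1. P is now [[2]].
Step i=1: Q has 1 at row 1, column 1; remove that cell from P, ejecting 2. So w(1) = 2. P is now [].

So w = 2 1 4 5 3.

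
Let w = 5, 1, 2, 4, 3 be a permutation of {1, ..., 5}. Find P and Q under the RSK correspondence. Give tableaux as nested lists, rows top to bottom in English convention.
P = [[1, 2, 3], [4], [5]], Q = [[1, 3, 4], [2], [5]]

Insert each entry of the permutation into P by Schensted row insertion, recording in Q the position of each new cell.

Insert 5: appended to row 1. P = [[5]], Q = [[1]].
Insert 1: 1 bumps 5 from row 1; 5 starts row 2. P = [[1], [5]], Q = [[1], [2]].
Insert 2: appended to row 1. P = [[1, 2], [5]], Q = [[1, 3], [2]].
Insert 4: appended to row 1. P = [[1, 2, 4], [5]], Q = [[1, 3, 4], [2]].
Insert 3: 3 bumps 4 from row 1; 4 bumps 5 from row 2; 5 starts row 3. P = [[1, 2, 3], [4], [5]], Q = [[1, 3, 4], [2], [5]].

So P = [[1, 2, 3], [4], [5]], Q = [[1, 3, 4], [2], [5]].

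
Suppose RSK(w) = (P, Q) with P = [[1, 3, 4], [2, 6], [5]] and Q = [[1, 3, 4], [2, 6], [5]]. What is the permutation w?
Reverse the RSK construction: for i from n down to 1, find the cell of Q containing i, remove the entry at that cell from P, and reverse-bump it up through P; the value ejected from row 1 is w(i).

Step i=6: Q has 6 at row 2, column 2; remove 6 from row 2 of P and reverse-bump: 6 enters row 1 and ejects 4. So w(6) = 4. P is now [[1, 3, 6], [2], [5]].
Step i=5: Q has 5 at row 3, column 1; remove 5 from row 3 of P and reverse-bump: 5 enters row 2 and ejects 2; 2 enters row 1 and ejects 1. So w(5) = 1. P is now [[2, 3, 6], [5]].
Step i=4: Q has 4 at row 1, column 3; remove that cell from P, ejecting 6. So w(4) = 6. P is now [[2, 3], [5]].
Step i=3: Q has 3 at row 1, column 2; remove that cell from P, ejecting 3. So w(3) = 3. P is now [[2], [5]].
Step i=2: Q has 2 at row 2, column 1; remove 5 from row 2 of P and reverse-bump: 5 enters row 1 and ejects 2. So w(2) = 2. P is now [[5]].
Step i=1: Q has 1 at row 1, column 1; remove that cell from P, ejecting 5. So w(1) = 5. P is now [].

So w = 5 2 3 6 1 4.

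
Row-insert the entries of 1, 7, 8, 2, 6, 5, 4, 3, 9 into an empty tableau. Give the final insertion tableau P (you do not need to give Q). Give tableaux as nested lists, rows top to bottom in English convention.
P = [[1, 2, 3, 9], [4, 8], [5], [6], [7]]

Insert 1: appended to row 1. P = [[1]].
Insert 7: appended to row 1. P = [[1, 7]].
Insert 8: appended to row 1. P = [[1, 7, 8]].
Insert 2: 2 bumps 7 from row 1; 7 starts row 2. P = [[1, 2, 8], [7]].
Insert 6: 6 bumps 8 from row 1; 8 appends to row 2. P = [[1, 2, 6], [7, 8]].
Insert 5: 5 bumps 6 from row 1; 6 bumps 7 from row 2; 7 starts row 3. P = [[1, 2, 5], [6, 8], [7]].
Insert 4: 4 bumps 5 from row 1; 5 bumps 6 from row 2; 6 bumps 7 from row 3; 7 starts row 4. P = [[1, 2, 4], [5, 8], [6], [7]].
Insert 3: 3 bumps 4 from row 1; 4 bumps 5 from row 2; 5 bumps 6 from row 3; 6 bumps 7 from row 4; 7 starts row 5. P = [[1, 2, 3], [4, 8], [5], [6], [7]].
Insert 9: appended to row 1. P = [[1, 2, 3, 9], [4, 8], [5], [6], [7]].

So P = [[1, 2, 3, 9], [4, 8], [5], [6], [7]].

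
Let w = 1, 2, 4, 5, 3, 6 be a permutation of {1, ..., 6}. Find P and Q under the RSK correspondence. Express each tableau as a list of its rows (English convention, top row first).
P = [[1, 2, 3, 5, 6], [4]], Q = [[1, 2, 3, 4, 6], [5]]

Insert each entry of the permutation into P by Schensted row insertion, recording in Q the position of each new cell.

After inserting 1: P = [[1]].
After inserting 2: P = [[1, 2]].
After inserting 4: P = [[1, 2, 4]].
After inserting 5: P = [[1, 2, 4, 5]].
After inserting 3: P = [[1, 2, 3, 5], [4]].
After inserting 6: P = [[1, 2, 3, 5, 6], [4]].

So P = [[1, 2, 3, 5, 6], [4]], Q = [[1, 2, 3, 4, 6], [5]].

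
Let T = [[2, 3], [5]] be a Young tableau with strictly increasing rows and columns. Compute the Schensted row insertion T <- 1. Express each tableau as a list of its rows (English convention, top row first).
[[1, 3], [2], [5]]

In row 1, 1 replaces 2 (the leftmost entry greater than 1); 2 is bumped to row 2. In row 2, 2 replaces 5 (the leftmost entry greater than 2); 5 is bumped to row 3. 5 starts a new row 3. The new tableau is [[1, 3], [2], [5]].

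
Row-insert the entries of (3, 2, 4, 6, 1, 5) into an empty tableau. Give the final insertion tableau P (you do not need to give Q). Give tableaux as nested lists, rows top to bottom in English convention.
P = [[1, 4, 5], [2, 6], [3]]

Insert 3: appended to row 1. P = [[3]].
Insert 2: 2 bumps 3 from row 1; 3 starts row 2. P = [[2], [3]].
Insert 4: appended to row 1. P = [[2, 4], [3]].
Insert 6: appended to row 1. P = [[2, 4, 6], [3]].
Insert 1: 1 bumps 2 from row 1; 2 bumps 3 from row 2; 3 starts row 3. P = [[1, 4, 6], [2], [3]].
Insert 5: 5 bumps 6 from row 1; 6 appends to row 2. P = [[1, 4, 5], [2, 6], [3]].

So P = [[1, 4, 5], [2, 6], [3]].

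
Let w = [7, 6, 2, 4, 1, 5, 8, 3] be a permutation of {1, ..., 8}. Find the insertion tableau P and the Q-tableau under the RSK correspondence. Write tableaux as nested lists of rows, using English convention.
Insert each entry of the permutation into P by Schensted row insertion, recording in Q the position of each new cell.

Insert 7: appended to row 1. P = [[7]], Q = [[1]].
Insert 6: 6 bumps 7 from row 1; 7 starts row 2. P = [[6], [7]], Q = [[1], [2]].
Insert 2: 2 bumps 6 from row 1; 6 bumps 7 from row 2; 7 starts row 3. P = [[2], [6], [7]], Q = [[1], [2], [3]].
Insert 4: appended to row 1. P = [[2, 4], [6], [7]], Q = [[1, 4], [2], [3]].
Insert 1: 1 bumps 2 from row 1; 2 bumps 6 from row 2; 6 bumps 7 from row 3; 7 starts row 4. P = [[1, 4], [2], [6], [7]], Q = [[1, 4], [2], [3], [5]].
Insert 5: appended to row 1. P = [[1, 4, 5], [2], [6], [7]], Q = [[1, 4, 6], [2], [3], [5]].
Insert 8: appended to row 1. P = [[1, 4, 5, 8], [2], [6], [7]], Q = [[1, 4, 6, 7], [2], [3], [5]].
Insert 3: 3 bumps 4 from row 1; 4 appends to row 2. P = [[1, 3, 5, 8], [2, 4], [6], [7]], Q = [[1, 4, 6, 7], [2, 8], [3], [5]].

So P = [[1, 3, 5, 8], [2, 4], [6], [7]], Q = [[1, 4, 6, 7], [2, 8], [3], [5]].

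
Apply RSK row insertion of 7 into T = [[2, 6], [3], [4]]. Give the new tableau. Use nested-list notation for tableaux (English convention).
[[2, 6, 7], [3], [4]]

7 is larger than every entry of row 1, so it is appended to row 1. The new tableau is [[2, 6, 7], [3], [4]].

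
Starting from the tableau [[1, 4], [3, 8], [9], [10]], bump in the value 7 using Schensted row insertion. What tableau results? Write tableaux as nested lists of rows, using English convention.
[[1, 4, 7], [3, 8], [9], [10]]

7 is larger than every entry of row 1, so it is appended to row 1. The new tableau is [[1, 4, 7], [3, 8], [9], [10]].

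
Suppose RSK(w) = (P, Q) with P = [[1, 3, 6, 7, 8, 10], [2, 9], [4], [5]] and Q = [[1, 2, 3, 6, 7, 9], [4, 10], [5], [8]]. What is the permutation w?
2 5 6 4 3 7 9 1 10 8

Reverse the RSK construction: for i from n down to 1, find the cell of Q containing i, remove the entry at that cell from P, and reverse-bump it up through P; the value ejected from row 1 is w(i).

Step i=10: Q has 10 at row 2, column 2; remove 9 from row 2 of P and reverse-bump: 9 enters row 1 and ejects 8. So w(10) = 8. P is now [[1, 3, 6, 7, 9, 10], [2], [4], [5]].
Step i=9: Q has 9 at row 1, column 6; remove that cell from P, ejecting 10. So w(9) = 10. P is now [[1, 3, 6, 7, 9], [2], [4], [5]].
Step i=8: Q has 8 at row 4, column 1; remove 5 from row 4 of P and reverse-bump: 5 enters row 3 and ejects 4; 4 enters row 2 and ejects 2; 2 enters row 1 and ejects 1. So w(8) = 1. P is now [[2, 3, 6, 7, 9], [4], [5]].
Step i=7: Q has 7 at row 1, column 5; remove that cell from P, ejecting 9. So w(7) = 9. P is now [[2, 3, 6, 7], [4], [5]].
Step i=6: Q has 6 at row 1, column 4; remove that cell from P, ejecting 7. So w(6) = 7. P is now [[2, 3, 6], [4], [5]].
Step i=5: Q has 5 at row 3, column 1; remove 5 from row 3 of P and reverse-bump: 5 enters row 2 and ejects 4; 4 enters row 1 and ejects 3. So w(5) = 3. P is now [[2, 4, 6], [5]].
Step i=4: Q has 4 at row 2, column 1; remove 5 from row 2 of P and reverse-bump: 5 enters row 1 and ejects 4. So w(4) = 4. P is now [[2, 5, 6]].
Step i=3: Q has 3 at row 1, column 3; remove that cell from P, ejecting 6. So w(3) = 6. P is now [[2, 5]].
Step i=2: Q has 2 at row 1, column 2; remove that cell from P, ejecting 5. So w(2) = 5. P is now [[2]].
Step i=1: Q has 1 at row 1, column 1; remove that cell from P, ejecting 2. So w(1) = 2. P is now [].

So w = 2 5 6 4 3 7 9 1 10 8.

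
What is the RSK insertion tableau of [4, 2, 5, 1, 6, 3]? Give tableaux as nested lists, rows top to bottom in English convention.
P = [[1, 3, 6], [2, 5], [4]]

Insert 4: appended to row 1. P = [[4]].
Insert 2: 2 bumps 4 from row 1; 4 starts row 2. P = [[2], [4]].
Insert 5: appended to row 1. P = [[2, 5], [4]].
Insert 1: 1 bumps 2 from row 1; 2 bumps 4 from row 2; 4 starts row 3. P = [[1, 5], [2], [4]].
Insert 6: appended to row 1. P = [[1, 5, 6], [2], [4]].
Insert 3: 3 bumps 5 from row 1; 5 appends to row 2. P = [[1, 3, 6], [2, 5], [4]].

So P = [[1, 3, 6], [2, 5], [4]].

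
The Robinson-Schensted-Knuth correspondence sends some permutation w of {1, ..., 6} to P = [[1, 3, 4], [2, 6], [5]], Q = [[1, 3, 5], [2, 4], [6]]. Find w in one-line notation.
Reverse the RSK construction: for i from n down to 1, find the cell of Q containing i, remove the entry at that cell from P, and reverse-bump it up through P; the value ejected from row 1 is w(i).

Step i=6: Q has 6 at row 3, column 1; remove 5 from row 3 of P and reverse-bump: 5 enters row 2 and ejects 2; 2 enters row 1 and ejects 1. So w(6) = 1. P is now [[2, 3, 4], [5, 6]].
Step i=5: Q has 5 at row 1, column 3; remove that cell from P, ejecting 4. So w(5) = 4. P is now [[2, 3], [5, 6]].
Step i=4: Q has 4 at row 2, column 2; remove 6 from row 2 of P and reverse-bump: 6 enters row 1 and ejects 3. So w(4) = 3. P is now [[2, 6], [5]].
Step i=3: Q has 3 at row 1, column 2; remove that cell from P, ejecting 6. So w(3) = 6. P is now [[2], [5]].
Step i=2: Q has 2 at row 2, column 1; remove 5 from row 2 of P and reverse-bump: 5 enters row 1 and ejects 2. So w(2) = 2. P is now [[5]].
Step i=1: Q has 1 at row 1, column 1; remove that cell from P, ejecting 5. So w(1) = 5. P is now [].

So w = 5 2 6 3 4 1.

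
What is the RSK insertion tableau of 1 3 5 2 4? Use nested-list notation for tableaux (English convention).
P = [[1, 2, 4], [3, 5]]

Insert 1: appended to row 1. P = [[1]].
Insert 3: appended to row 1. P = [[1, 3]].
Insert 5: appended to row 1. P = [[1, 3, 5]].
Insert 2: 2 bumps 3 from row 1; 3 starts row 2. P = [[1, 2, 5], [3]].
Insert 4: 4 bumps 5 from row 1; 5 appends to row 2. P = [[1, 2, 4], [3, 5]].

So P = [[1, 2, 4], [3, 5]].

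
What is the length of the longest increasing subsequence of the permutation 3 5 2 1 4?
2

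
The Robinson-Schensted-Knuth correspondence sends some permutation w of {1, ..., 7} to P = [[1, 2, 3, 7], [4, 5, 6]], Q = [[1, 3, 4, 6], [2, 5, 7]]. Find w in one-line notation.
4 1 5 6 2 7 3

Reverse the RSK construction: for i from n down to 1, find the cell of Q containing i, remove the entry at that cell from P, and reverse-bump it up through P; the value ejected from row 1 is w(i).

Step i=7: Q has 7 at row 2, column 3; remove 6 from row 2 of P and reverse-bump: 6 enters row 1 and ejects 3. So w(7) = 3. P is now [[1, 2, 6, 7], [4, 5]].
Step i=6: Q has 6 at row 1, column 4; remove that cell from P, ejecting 7. So w(6) = 7. P is now [[1, 2, 6], [4, 5]].
Step i=5: Q has 5 at row 2, column 2; remove 5 from row 2 of P and reverse-bump: 5 enters row 1 and ejects 2. So w(5) = 2. P is now [[1, 5, 6], [4]].
Step i=4: Q has 4 at row 1, column 3; remove that cell from P, ejecting 6. So w(4) = 6. P is now [[1, 5], [4]].
Step i=3: Q has 3 at row 1, column 2; remove that cell from P, ejecting 5. So w(3) = 5. P is now [[1], [4]].
Step i=2: Q has 2 at row 2, column 1; remove 4 from row 2 of P and reverse-bump: 4 enters row 1 and ejects 1. So w(2) = 1. P is now [[4]].
Step i=1: Q has 1 at row 1, column 1; remove that cell from P, ejecting 4. So w(1) = 4. P is now [].

So w = 4 1 5 6 2 7 3.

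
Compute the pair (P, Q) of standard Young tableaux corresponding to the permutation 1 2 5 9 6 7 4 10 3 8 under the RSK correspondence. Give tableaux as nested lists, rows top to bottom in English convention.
P = [[1, 2, 3, 6, 7, 8], [4, 10], [5], [9]], Q = [[1, 2, 3, 4, 6, 8], [5, 10], [7], [9]]

Insert each entry of the permutation into P by Schensted row insertion, recording in Q the position of each new cell.

Insert 1: appended to row 1. P = [[1]], Q = [[1]].
Insert 2: appended to row 1. P = [[1, 2]], Q = [[1, 2]].
Insert 5: appended to row 1. P = [[1, 2, 5]], Q = [[1, 2, 3]].
Insert 9: appended to row 1. P = [[1, 2, 5, 9]], Q = [[1, 2, 3, 4]].
Insert 6: 6 bumps 9 from row 1; 9 starts row 2. P = [[1, 2, 5, 6], [9]], Q = [[1, 2, 3, 4], [5]].
Insert 7: appended to row 1. P = [[1, 2, 5, 6, 7], [9]], Q = [[1, 2, 3, 4, 6], [5]].
Insert 4: 4 bumps 5 from row 1; 5 bumps 9 from row 2; 9 starts row 3. P = [[1, 2, 4, 6, 7], [5], [9]], Q = [[1, 2, 3, 4, 6], [5], [7]].
Insert 10: appended to row 1. P = [[1, 2, 4, 6, 7, 10], [5], [9]], Q = [[1, 2, 3, 4, 6, 8], [5], [7]].
Insert 3: 3 bumps 4 from row 1; 4 bumps 5 from row 2; 5 bumps 9 from row 3; 9 starts row 4. P = [[1, 2, 3, 6, 7, 10], [4], [5], [9]], Q = [[1, 2, 3, 4, 6, 8], [5], [7], [9]].
Insert 8: 8 bumps 10 from row 1; 10 appends to row 2. P = [[1, 2, 3, 6, 7, 8], [4, 10], [5], [9]], Q = [[1, 2, 3, 4, 6, 8], [5, 10], [7], [9]].

So P = [[1, 2, 3, 6, 7, 8], [4, 10], [5], [9]], Q = [[1, 2, 3, 4, 6, 8], [5, 10], [7], [9]].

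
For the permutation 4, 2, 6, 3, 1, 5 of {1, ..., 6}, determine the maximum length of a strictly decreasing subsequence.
3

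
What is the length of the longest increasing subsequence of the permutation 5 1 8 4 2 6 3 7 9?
5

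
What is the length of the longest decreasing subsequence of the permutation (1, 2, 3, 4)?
1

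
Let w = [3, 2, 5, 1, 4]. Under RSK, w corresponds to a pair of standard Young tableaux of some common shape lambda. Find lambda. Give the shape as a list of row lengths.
[2, 2, 1]

Row-insert each entry into an empty tableau.

After inserting 3: P = [[3]].
After inserting 2: P = [[2], [3]].
After inserting 5: P = [[2, 5], [3]].
After inserting 1: P = [[1, 5], [2], [3]].
After inserting 4: P = [[1, 4], [2, 5], [3]].

The final insertion tableau P = [[1, 4], [2, 5], [3]] has shape [2, 2, 1].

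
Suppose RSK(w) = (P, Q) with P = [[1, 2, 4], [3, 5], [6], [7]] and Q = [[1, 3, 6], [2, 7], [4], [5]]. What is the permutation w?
Reverse the RSK construction: for i from n down to 1, find the cell of Q containing i, remove the entry at that cell from P, and reverse-bump it up through P; the value ejected from row 1 is w(i).

Step i=7: Q has 7 at row 2, column 2; remove 5 from row 2 of P and reverse-bump: 5 enters row 1 and ejects 4. So w(7) = 4. P is now [[1, 2, 5], [3], [6], [7]].
Step i=6: Q has 6 at row 1, column 3; remove that cell from P, ejecting 5. So w(6) = 5. P is now [[1, 2], [3], [6], [7]].
Step i=5: Q has 5 at row 4, column 1; remove 7 from row 4 of P and reverse-bump: 7 enters row 3 and ejects 6; 6 enters row 2 and ejects 3; 3 enters row 1 and ejects 2. So w(5) = 2. P is now [[1, 3], [6], [7]].
Step i=4: Q has 4 at row 3, column 1; remove 7 from row 3 of P and reverse-bump: 7 enters row 2 and ejects 6; 6 enters row 1 and ejects 3. So w(4) = 3. P is now [[1, 6], [7]].
Step i=3: Q has 3 at row 1, column 2; remove that cell from P, ejecting 6. So w(3) = 6. P is now [[1], [7]].
Step i=2: Q has 2 at row 2, column 1; remove 7 from row 2 of P and reverse-bump: 7 enters row 1 and ejects 1. So w(2) = 1. P is now [[7]].
Step i=1: Q has 1 at row 1, column 1; remove that cell from P, ejecting 7. So w(1) = 7. P is now [].

So w = 7 1 6 3 2 5 4.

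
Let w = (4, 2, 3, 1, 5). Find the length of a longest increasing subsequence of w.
3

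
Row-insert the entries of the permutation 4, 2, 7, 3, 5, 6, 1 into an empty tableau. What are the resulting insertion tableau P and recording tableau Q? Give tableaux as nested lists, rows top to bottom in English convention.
Insert each entry of the permutation into P by Schensted row insertion, recording in Q the position of each new cell.

Insert 4: appended to row 1. P = [[4]], Q = [[1]].
Insert 2: 2 bumps 4 from row 1; 4 starts row 2. P = [[2], [4]], Q = [[1], [2]].
Insert 7: appended to row 1. P = [[2, 7], [4]], Q = [[1, 3], [2]].
Insert 3: 3 bumps 7 from row 1; 7 appends to row 2. P = [[2, 3], [4, 7]], Q = [[1, 3], [2, 4]].
Insert 5: appended to row 1. P = [[2, 3, 5], [4, 7]], Q = [[1, 3, 5], [2, 4]].
Insert 6: appended to row 1. P = [[2, 3, 5, 6], [4, 7]], Q = [[1, 3, 5, 6], [2, 4]].
Insert 1: 1 bumps 2 from row 1; 2 bumps 4 from row 2; 4 starts row 3. P = [[1, 3, 5, 6], [2, 7], [4]], Q = [[1, 3, 5, 6], [2, 4], [7]].

So P = [[1, 3, 5, 6], [2, 7], [4]], Q = [[1, 3, 5, 6], [2, 4], [7]].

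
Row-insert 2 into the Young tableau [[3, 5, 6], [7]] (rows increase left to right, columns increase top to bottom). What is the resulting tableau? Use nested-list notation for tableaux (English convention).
In row 1, 2 replaces 3 (the leftmost entry greater than 2); 3 is bumped to row 2. In row 2, 3 replaces 7 (the leftmost entry greater than 3); 7 is bumped to row 3. 7 starts a new row 3. The new tableau is [[2, 5, 6], [3], [7]].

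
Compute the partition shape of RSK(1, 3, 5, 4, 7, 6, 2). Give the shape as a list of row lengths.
[4, 2, 1]

Row-insert each entry into an empty tableau.

After inserting 1: P = [[1]].
After inserting 3: P = [[1, 3]].
After inserting 5: P = [[1, 3, 5]].
After inserting 4: P = [[1, 3, 4], [5]].
After inserting 7: P = [[1, 3, 4, 7], [5]].
After inserting 6: P = [[1, 3, 4, 6], [5, 7]].
After inserting 2: P = [[1, 2, 4, 6], [3, 7], [5]].

The final insertion tableau P = [[1, 2, 4, 6], [3, 7], [5]] has shape [4, 2, 1].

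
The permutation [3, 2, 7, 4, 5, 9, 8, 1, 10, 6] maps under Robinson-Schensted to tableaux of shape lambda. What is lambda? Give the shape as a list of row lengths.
[5, 3, 2]

RSK row insertion gives P = [[1, 4, 5, 6, 10], [2, 7, 8], [3, 9]], which has shape [5, 3, 2].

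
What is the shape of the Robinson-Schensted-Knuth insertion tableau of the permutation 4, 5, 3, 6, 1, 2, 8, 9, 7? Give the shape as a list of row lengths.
RSK row insertion gives P = [[1, 2, 6, 7, 9], [3, 5, 8], [4]], which has shape [5, 3, 1].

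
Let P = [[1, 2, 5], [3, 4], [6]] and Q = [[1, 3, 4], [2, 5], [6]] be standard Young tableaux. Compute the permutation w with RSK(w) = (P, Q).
3 1 4 6 5 2

Reverse the RSK construction: for i from n down to 1, find the cell of Q containing i, remove the entry at that cell from P, and reverse-bump it up through P; the value ejected from row 1 is w(i).

Step i=6: Q has 6 at row 3, column 1; remove 6 from row 3 of P and reverse-bump: 6 enters row 2 and ejects 4; 4 enters row 1 and ejects 2. So w(6) = 2. P is now [[1, 4, 5], [3, 6]].
Step i=5: Q has 5 at row 2, column 2; remove 6 from row 2 of P and reverse-bump: 6 enters row 1 and ejects 5. So w(5) = 5. P is now [[1, 4, 6], [3]].
Step i=4: Q has 4 at row 1, column 3; remove that cell from P, ejecting 6. So w(4) = 6. P is now [[1, 4], [3]].
Step i=3: Q has 3 at row 1, column 2; remove that cell from P, ejecting 4. So w(3) = 4. P is now [[1], [3]].
Step i=2: Q has 2 at row 2, column 1; remove 3 from row 2 of P and reverse-bump: 3 enters row 1 and ejects 1. So w(2) = 1. P is now [[3]].
Step i=1: Q has 1 at row 1, column 1; remove that cell from P, ejecting 3. So w(1) = 3. P is now [].

So w = 3 1 4 6 5 2.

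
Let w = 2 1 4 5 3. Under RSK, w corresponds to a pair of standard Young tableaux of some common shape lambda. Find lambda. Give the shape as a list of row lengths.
[3, 2]

Row-insert each entry into an empty tableau.

After inserting 2: P = [[2]].
After inserting 1: P = [[1], [2]].
After inserting 4: P = [[1, 4], [2]].
After inserting 5: P = [[1, 4, 5], [2]].
After inserting 3: P = [[1, 3, 5], [2, 4]].

The final insertion tableau P = [[1, 3, 5], [2, 4]] has shape [3, 2].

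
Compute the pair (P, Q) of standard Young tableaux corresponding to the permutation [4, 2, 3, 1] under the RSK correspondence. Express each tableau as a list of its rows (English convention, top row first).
P = [[1, 3], [2], [4]], Q = [[1, 3], [2], [4]]

Insert each entry of the permutation into P by Schensted row insertion, recording in Q the position of each new cell.

Insert 4: appended to row 1. P = [[4]].
Insert 2: 2 bumps 4 from row 1; 4 starts row 2. P = [[2], [4]].
Insert 3: appended to row 1. P = [[2, 3], [4]].
Insert 1: 1 bumps 2 from row 1; 2 bumps 4 from row 2; 4 starts row 3. P = [[1, 3], [2], [4]].

So P = [[1, 3], [2], [4]], Q = [[1, 3], [2], [4]].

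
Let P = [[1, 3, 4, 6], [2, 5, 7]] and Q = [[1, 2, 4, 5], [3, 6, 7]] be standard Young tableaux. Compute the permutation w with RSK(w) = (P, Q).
2 3 1 5 7 4 6

Reverse the RSK construction: for i from n down to 1, find the cell of Q containing i, remove the entry at that cell from P, and reverse-bump it up through P; the value ejected from row 1 is w(i).

Step i=7: Q has 7 at row 2, column 3; remove 7 from row 2 of P and reverse-bump: 7 enters row 1 and ejects 6. So w(7) = 6. P is now [[1, 3, 4, 7], [2, 5]].
Step i=6: Q has 6 at row 2, column 2; remove 5 from row 2 of P and reverse-bump: 5 enters row 1 and ejects 4. So w(6) = 4. P is now [[1, 3, 5, 7], [2]].
Step i=5: Q has 5 at row 1, column 4; remove that cell from P, ejecting 7. So w(5) = 7. P is now [[1, 3, 5], [2]].
Step i=4: Q has 4 at row 1, column 3; remove that cell from P, ejecting 5. So w(4) = 5. P is now [[1, 3], [2]].
Step i=3: Q has 3 at row 2, column 1; remove 2 from row 2 of P and reverse-bump: 2 enters row 1 and ejects 1. So w(3) = 1. P is now [[2, 3]].
Step i=2: Q has 2 at row 1, column 2; remove that cell from P, ejecting 3. So w(2) = 3. P is now [[2]].
Step i=1: Q has 1 at row 1, column 1; remove that cell from P, ejecting 2. So w(1) = 2. P is now [].

So w = 2 3 1 5 7 4 6.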